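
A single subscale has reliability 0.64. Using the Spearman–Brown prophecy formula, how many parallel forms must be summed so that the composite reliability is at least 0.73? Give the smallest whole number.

k ≥ ρ*(1−ρ₁)/(ρ₁(1−ρ*)) = 0.73·0.36 / (0.64·0.27) = 1.521.
Smallest integer k = 2.

2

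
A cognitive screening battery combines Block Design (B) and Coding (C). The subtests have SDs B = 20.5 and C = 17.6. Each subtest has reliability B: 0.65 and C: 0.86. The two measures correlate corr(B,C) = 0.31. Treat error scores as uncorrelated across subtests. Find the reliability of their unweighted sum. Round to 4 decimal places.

0.8003

Var(B+C) = 20.5² + 17.6² + 2·[20.5·17.6·0.31] = 730.01 + 223.696 = 953.706.
With uncorrelated errors the cross-covariances are all true-score covariance, so they carry over unchanged; only the diagonal terms shrink to ρᵢσᵢ².
True-score variance = [20.5²·0.65 + 17.6²·0.86] + 223.696 = 539.556 + 223.696 = 763.252.
Reliability = 763.252 / 953.706 = 0.8003.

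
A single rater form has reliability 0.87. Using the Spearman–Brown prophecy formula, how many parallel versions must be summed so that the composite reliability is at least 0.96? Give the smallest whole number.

4

k ≥ ρ*(1−ρ₁)/(ρ₁(1−ρ*)) = 0.96·0.13 / (0.87·0.04) = 3.586.
Smallest integer k = 4.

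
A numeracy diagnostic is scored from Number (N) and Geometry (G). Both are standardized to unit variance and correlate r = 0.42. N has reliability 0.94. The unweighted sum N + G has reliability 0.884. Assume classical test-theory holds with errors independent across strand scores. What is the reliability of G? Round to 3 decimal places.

Var(N+G) = 2 + 2·0.42 = 2.840.
True-score variance = ρ_N + ρ_G + 2·0.42, so 0.884 = (0.94 + ρ_G + 0.84) / 2.840.
ρ_G = 0.884·2.840 − 0.94 − 0.84 = 0.731.

0.731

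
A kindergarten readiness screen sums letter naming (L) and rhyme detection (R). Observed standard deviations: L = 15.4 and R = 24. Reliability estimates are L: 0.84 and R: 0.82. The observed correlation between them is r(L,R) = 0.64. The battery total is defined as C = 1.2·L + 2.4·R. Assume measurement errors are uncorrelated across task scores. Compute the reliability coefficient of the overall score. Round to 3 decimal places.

0.870

Var(C) = 1.2²·15.4² + 2.4²·24² + 2·[2.88·15.4·24·0.64] = 3659.27 + 1362.49 = 5021.76.
With uncorrelated errors the cross-covariances are all true-score covariance, so they carry over unchanged; only the diagonal terms shrink to ρᵢσᵢ².
True-score variance = [1.2²·15.4²·0.84 + 2.4²·24²·0.82] + 1362.49 = 3007.43 + 1362.49 = 4369.93.
Reliability = 4369.93 / 5021.76 = 0.870.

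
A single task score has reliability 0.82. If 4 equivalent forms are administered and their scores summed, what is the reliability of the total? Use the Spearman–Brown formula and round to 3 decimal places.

ρ_k = kρ / (1 + (k−1)ρ) = 4·0.82 / (1 + 3·0.82) = 3.280 / 3.460 = 0.948.

0.948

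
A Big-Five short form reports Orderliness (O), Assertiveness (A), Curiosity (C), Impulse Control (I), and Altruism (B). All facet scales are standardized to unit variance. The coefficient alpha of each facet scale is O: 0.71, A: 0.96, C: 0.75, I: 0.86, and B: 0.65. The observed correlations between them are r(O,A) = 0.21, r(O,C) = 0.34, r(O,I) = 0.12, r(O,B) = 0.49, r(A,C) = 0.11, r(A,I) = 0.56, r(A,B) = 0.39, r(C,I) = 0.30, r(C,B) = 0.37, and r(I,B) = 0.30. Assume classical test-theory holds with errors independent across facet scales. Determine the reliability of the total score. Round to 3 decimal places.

0.906

Var(O+A+C+I+B) = 5 + 2·[0.21 + 0.34 + 0.12 + 0.49 + 0.11 + 0.56 + 0.39 + 0.30 + 0.37 + 0.30] = 5 + 6.38 = 11.38.
Because errors are independent across components, Cov(Tᵢ,Tⱼ) = Cov(Xᵢ,Xⱼ); the off-diagonal part of the true-score variance is the same as above.
True-score variance = [0.71 + 0.96 + 0.75 + 0.86 + 0.65] + 6.38 = 3.93 + 6.38 = 10.31.
Reliability = 10.31 / 11.38 = 0.906.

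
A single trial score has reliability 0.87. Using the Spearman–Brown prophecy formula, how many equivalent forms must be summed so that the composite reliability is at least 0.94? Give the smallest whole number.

k ≥ ρ*(1−ρ₁)/(ρ₁(1−ρ*)) = 0.94·0.13 / (0.87·0.06) = 2.341.
Smallest integer k = 3.

3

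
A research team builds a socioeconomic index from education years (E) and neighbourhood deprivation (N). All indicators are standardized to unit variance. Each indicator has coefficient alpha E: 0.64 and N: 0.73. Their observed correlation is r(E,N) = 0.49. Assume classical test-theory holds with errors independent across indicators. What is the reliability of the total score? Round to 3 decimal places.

0.789

Var(E+N) = 2 + 2·[0.49] = 2 + 0.98 = 2.98.
With uncorrelated errors the cross-covariances are all true-score covariance, so they carry over unchanged; only the diagonal terms shrink to ρᵢσᵢ².
True-score variance = [0.64 + 0.73] + 0.98 = 1.37 + 0.98 = 2.35.
Reliability = 2.35 / 2.98 = 0.789.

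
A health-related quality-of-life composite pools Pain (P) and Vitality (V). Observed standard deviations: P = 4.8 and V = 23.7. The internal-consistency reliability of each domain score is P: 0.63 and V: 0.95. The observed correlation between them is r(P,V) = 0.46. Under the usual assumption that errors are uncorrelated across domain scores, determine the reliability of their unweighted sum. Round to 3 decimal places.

Var(P+V) = 4.8² + 23.7² + 2·[4.8·23.7·0.46] = 584.73 + 104.659 = 689.389.
With uncorrelated errors the cross-covariances are all true-score covariance, so they carry over unchanged; only the diagonal terms shrink to ρᵢσᵢ².
True-score variance = [4.8²·0.63 + 23.7²·0.95] + 104.659 = 548.121 + 104.659 = 652.78.
Reliability = 652.78 / 689.389 = 0.947.

0.947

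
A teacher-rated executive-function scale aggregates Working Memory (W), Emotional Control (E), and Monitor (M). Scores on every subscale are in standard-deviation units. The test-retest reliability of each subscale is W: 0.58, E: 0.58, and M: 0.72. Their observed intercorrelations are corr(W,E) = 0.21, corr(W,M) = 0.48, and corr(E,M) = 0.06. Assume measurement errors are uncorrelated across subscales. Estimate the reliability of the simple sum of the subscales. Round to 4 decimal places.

0.7511

Var(W+E+M) = 3 + 2·[0.21 + 0.48 + 0.06] = 3 + 1.5 = 4.5.
Because errors are independent across components, Cov(Tᵢ,Tⱼ) = Cov(Xᵢ,Xⱼ); the off-diagonal part of the true-score variance is the same as above.
True-score variance = [0.58 + 0.58 + 0.72] + 1.5 = 1.88 + 1.5 = 3.38.
Reliability = 3.38 / 4.5 = 0.7511.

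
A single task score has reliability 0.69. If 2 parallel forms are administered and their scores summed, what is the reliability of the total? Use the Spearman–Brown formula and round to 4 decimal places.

ρ_k = kρ / (1 + (k−1)ρ) = 2·0.69 / (1 + 1·0.69) = 1.380 / 1.690 = 0.8166.

0.8166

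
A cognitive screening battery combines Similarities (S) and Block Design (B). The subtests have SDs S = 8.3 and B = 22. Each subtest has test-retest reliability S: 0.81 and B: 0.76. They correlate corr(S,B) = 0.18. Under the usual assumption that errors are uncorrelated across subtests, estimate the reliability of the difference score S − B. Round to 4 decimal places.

Var(S−B) = 8.3² + 22² − 2·8.3·22·0.18 = 552.89 − 65.736 = 487.154.
Under uncorrelated errors the observed covariances equal the true-score covariances, so only the own-variance terms attenuate.
True-score variance = [8.3²·0.81 + 22²·0.76] − 65.736 = 423.641 − 65.736 = 357.905.
Reliability = 357.905 / 487.154 = 0.7347.

0.7347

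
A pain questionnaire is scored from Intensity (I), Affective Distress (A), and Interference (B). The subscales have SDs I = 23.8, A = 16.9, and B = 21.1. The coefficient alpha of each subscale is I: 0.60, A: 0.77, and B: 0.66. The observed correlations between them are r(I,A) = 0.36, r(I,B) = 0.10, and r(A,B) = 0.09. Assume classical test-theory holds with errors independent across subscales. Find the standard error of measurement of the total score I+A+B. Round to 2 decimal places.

Var(total) = 1297.26 + 454.221 = 1751.48.
True-score variance = 853.622 + 454.221 = 1307.84, so reliability = 0.7467.
Error variance = 1751.48 − 1307.84 = 443.638; SEM = √443.638 = 21.06.

21.06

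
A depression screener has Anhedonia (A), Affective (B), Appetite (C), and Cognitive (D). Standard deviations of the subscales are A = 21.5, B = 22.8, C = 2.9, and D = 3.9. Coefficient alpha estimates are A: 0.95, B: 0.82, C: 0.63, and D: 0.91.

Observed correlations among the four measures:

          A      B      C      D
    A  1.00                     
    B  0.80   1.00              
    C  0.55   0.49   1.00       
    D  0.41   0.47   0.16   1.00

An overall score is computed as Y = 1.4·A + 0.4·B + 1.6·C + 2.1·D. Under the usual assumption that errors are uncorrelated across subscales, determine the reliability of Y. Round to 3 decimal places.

0.963

Var(Y) = 1.4²·21.5² + 0.4²·22.8² + 1.6²·2.9² + 2.1²·3.9² + 2·[0.56·21.5·22.8·0.80 + 2.24·21.5·2.9·0.55 + 2.94·21.5·3.9·0.41 + 0.64·22.8·2.9·0.49 + 0.84·22.8·3.9·0.47 + 3.36·2.9·3.9·0.16] = 1077.79 + 918.837 = 1996.63.
With uncorrelated errors the cross-covariances are all true-score covariance, so they carry over unchanged; only the diagonal terms shrink to ρᵢσᵢ².
True-score variance = [1.4²·21.5²·0.95 + 0.4²·22.8²·0.82 + 1.6²·2.9²·0.63 + 2.1²·3.9²·0.91] + 918.837 = 1003.52 + 918.837 = 1922.35.
Reliability = 1922.35 / 1996.63 = 0.963.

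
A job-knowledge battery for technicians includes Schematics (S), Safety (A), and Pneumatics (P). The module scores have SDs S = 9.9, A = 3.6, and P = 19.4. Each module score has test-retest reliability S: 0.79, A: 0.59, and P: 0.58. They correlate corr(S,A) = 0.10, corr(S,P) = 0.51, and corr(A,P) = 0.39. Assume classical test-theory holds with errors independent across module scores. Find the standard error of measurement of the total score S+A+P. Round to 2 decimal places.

Var(total) = 487.33 + 257.504 = 744.834.
True-score variance = 303.363 + 257.504 = 560.868, so reliability = 0.7530.
Error variance = 744.834 − 560.868 = 183.967; SEM = √183.967 = 13.56.

13.56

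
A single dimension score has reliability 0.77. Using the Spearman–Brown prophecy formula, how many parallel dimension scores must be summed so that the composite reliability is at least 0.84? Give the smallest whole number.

k ≥ ρ*(1−ρ₁)/(ρ₁(1−ρ*)) = 0.84·0.23 / (0.77·0.16) = 1.568.
Smallest integer k = 2.

2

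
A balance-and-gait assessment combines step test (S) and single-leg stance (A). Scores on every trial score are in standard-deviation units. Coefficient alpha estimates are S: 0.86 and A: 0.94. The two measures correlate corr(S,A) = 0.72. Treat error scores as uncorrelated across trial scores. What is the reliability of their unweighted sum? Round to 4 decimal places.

Var(S+A) = 2 + 2·[0.72] = 2 + 1.44 = 3.44.
Under uncorrelated errors the observed covariances equal the true-score covariances, so only the own-variance terms attenuate.
True-score variance = [0.86 + 0.94] + 1.44 = 1.8 + 1.44 = 3.24.
Reliability = 3.24 / 3.44 = 0.9419.

0.9419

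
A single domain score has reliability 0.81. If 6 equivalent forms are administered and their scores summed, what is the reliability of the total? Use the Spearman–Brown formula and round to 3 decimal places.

ρ_k = kρ / (1 + (k−1)ρ) = 6·0.81 / (1 + 5·0.81) = 4.860 / 5.050 = 0.962.

0.962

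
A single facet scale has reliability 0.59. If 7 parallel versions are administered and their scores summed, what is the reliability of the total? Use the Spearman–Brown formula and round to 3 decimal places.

ρ_k = kρ / (1 + (k−1)ρ) = 7·0.59 / (1 + 6·0.59) = 4.130 / 4.540 = 0.910.

0.910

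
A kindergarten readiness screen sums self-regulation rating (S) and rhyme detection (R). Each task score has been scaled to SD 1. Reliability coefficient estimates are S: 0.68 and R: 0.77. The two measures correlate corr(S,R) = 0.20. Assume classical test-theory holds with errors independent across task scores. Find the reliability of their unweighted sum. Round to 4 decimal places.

0.7708

Var(S+R) = 2 + 2·[0.20] = 2 + 0.4 = 2.4.
With uncorrelated errors the cross-covariances are all true-score covariance, so they carry over unchanged; only the diagonal terms shrink to ρᵢσᵢ².
True-score variance = [0.68 + 0.77] + 0.4 = 1.45 + 0.4 = 1.85.
Reliability = 1.85 / 2.4 = 0.7708.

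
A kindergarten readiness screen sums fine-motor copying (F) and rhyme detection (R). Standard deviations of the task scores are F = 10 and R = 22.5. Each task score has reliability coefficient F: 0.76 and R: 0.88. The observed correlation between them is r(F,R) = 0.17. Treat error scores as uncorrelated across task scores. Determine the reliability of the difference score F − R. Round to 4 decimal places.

0.8400

Var(F−R) = 10² + 22.5² − 2·10·22.5·0.17 = 606.25 − 76.5 = 529.75.
Because errors are independent across components, Cov(Tᵢ,Tⱼ) = Cov(Xᵢ,Xⱼ); the off-diagonal part of the true-score variance is the same as above.
True-score variance = [10²·0.76 + 22.5²·0.88] − 76.5 = 521.5 − 76.5 = 445.
Reliability = 445 / 529.75 = 0.8400.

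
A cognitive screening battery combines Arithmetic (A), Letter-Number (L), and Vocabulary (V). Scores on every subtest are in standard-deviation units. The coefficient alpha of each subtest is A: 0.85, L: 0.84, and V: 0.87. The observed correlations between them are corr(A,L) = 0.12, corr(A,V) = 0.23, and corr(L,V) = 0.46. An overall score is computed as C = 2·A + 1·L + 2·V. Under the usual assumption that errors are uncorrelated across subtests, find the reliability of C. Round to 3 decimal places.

Var(C) = 2² + 1 + 2² + 2·[2·0.12 + 4·0.23 + 2·0.46] = 9 + 4.16 = 13.16.
With uncorrelated errors the cross-covariances are all true-score covariance, so they carry over unchanged; only the diagonal terms shrink to ρᵢσᵢ².
True-score variance = [2²·0.85 + 0.84 + 2²·0.87] + 4.16 = 7.72 + 4.16 = 11.88.
Reliability = 11.88 / 13.16 = 0.903.

0.903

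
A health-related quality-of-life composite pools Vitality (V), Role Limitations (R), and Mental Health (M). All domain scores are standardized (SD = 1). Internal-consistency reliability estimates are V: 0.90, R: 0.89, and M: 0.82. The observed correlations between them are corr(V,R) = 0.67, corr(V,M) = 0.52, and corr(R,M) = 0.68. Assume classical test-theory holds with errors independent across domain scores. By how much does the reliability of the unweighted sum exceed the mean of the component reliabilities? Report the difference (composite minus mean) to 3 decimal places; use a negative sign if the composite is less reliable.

Var(sum) = 3 + 3.74 = 6.74; true-score variance = 2.61 + 3.74 = 6.35; composite reliability = 0.9421.
Mean component reliability = 0.8700.
Difference = 0.9421 − 0.8700 = 0.072.

0.072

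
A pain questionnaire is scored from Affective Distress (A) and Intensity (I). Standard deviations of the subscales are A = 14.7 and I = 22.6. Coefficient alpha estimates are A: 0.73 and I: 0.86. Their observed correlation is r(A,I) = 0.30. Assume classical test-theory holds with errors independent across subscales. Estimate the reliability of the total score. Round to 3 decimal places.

Var(A+I) = 14.7² + 22.6² + 2·[14.7·22.6·0.30] = 726.85 + 199.332 = 926.182.
Under uncorrelated errors the observed covariances equal the true-score covariances, so only the own-variance terms attenuate.
True-score variance = [14.7²·0.73 + 22.6²·0.86] + 199.332 = 596.999 + 199.332 = 796.331.
Reliability = 796.331 / 926.182 = 0.860.

0.860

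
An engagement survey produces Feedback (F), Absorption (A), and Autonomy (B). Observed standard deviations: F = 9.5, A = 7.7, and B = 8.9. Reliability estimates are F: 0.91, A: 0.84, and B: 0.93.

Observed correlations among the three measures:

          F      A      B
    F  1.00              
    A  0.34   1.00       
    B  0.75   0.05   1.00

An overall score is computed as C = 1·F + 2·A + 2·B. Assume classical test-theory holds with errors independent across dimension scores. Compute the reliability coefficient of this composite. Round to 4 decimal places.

Var(C) = 9.5² + 2²·7.7² + 2²·8.9² + 2·[2·9.5·7.7·0.34 + 2·9.5·8.9·0.75 + 4·7.7·8.9·0.05] = 644.25 + 380.546 = 1024.8.
Because errors are independent across components, Cov(Tᵢ,Tⱼ) = Cov(Xᵢ,Xⱼ); the off-diagonal part of the true-score variance is the same as above.
True-score variance = [9.5²·0.91 + 2²·7.7²·0.84 + 2²·8.9²·0.93] + 380.546 = 576.003 + 380.546 = 956.549.
Reliability = 956.549 / 1024.8 = 0.9334.

0.9334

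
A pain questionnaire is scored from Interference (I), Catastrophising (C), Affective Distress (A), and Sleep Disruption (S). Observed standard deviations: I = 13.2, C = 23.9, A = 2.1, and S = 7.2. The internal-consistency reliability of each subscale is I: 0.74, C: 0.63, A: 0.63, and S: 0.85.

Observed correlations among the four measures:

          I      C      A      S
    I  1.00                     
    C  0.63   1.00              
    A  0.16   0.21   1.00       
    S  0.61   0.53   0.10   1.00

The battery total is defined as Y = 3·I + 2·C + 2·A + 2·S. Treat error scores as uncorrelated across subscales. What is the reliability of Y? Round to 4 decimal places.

Var(Y) = 3²·13.2² + 2²·23.9² + 2²·2.1² + 2²·7.2² + 2·[6·13.2·23.9·0.63 + 6·13.2·2.1·0.16 + 6·13.2·7.2·0.61 + 4·23.9·2.1·0.21 + 4·23.9·7.2·0.53 + 4·2.1·7.2·0.10] = 4078 + 3959.98 = 8037.98.
Because errors are independent across components, Cov(Tᵢ,Tⱼ) = Cov(Xᵢ,Xⱼ); the off-diagonal part of the true-score variance is the same as above.
True-score variance = [3²·13.2²·0.74 + 2²·23.9²·0.63 + 2²·2.1²·0.63 + 2²·7.2²·0.85] + 3959.98 = 2787.26 + 3959.98 = 6747.24.
Reliability = 6747.24 / 8037.98 = 0.8394.

0.8394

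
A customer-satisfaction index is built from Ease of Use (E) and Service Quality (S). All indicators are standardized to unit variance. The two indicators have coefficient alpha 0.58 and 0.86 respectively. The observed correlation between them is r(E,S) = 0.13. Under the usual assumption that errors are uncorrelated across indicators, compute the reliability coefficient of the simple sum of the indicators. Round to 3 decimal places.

Var(E+S) = 2 + 2·[0.13] = 2 + 0.26 = 2.26.
Under uncorrelated errors the observed covariances equal the true-score covariances, so only the own-variance terms attenuate.
True-score variance = [0.58 + 0.86] + 0.26 = 1.44 + 0.26 = 1.7.
Reliability = 1.7 / 2.26 = 0.752.

0.752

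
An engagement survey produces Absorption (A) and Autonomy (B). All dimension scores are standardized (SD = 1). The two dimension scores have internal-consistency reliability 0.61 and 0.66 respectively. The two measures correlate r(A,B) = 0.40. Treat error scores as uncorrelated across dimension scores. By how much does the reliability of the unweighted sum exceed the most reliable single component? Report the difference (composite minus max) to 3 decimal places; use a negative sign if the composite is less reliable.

0.079

Var(sum) = 2 + 0.8 = 2.8; true-score variance = 1.27 + 0.8 = 2.07; composite reliability = 0.7393.
Max component reliability = 0.6600.
Difference = 0.7393 − 0.6600 = 0.079.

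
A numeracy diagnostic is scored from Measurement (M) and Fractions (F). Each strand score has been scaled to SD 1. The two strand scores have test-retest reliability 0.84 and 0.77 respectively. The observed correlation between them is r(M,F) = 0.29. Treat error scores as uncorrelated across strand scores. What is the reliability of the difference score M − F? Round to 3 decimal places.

Var(M−F) = 1 + 1 − 2·0.29 = 2 − 0.58 = 1.42.
Because errors are independent across components, Cov(Tᵢ,Tⱼ) = Cov(Xᵢ,Xⱼ); the off-diagonal part of the true-score variance is the same as above.
True-score variance = [0.84 + 0.77] − 0.58 = 1.61 − 0.58 = 1.03.
Reliability = 1.03 / 1.42 = 0.725.

0.725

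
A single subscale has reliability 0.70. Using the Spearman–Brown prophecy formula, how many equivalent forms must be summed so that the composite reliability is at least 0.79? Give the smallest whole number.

2

k ≥ ρ*(1−ρ₁)/(ρ₁(1−ρ*)) = 0.79·0.30 / (0.70·0.21) = 1.612.
Smallest integer k = 2.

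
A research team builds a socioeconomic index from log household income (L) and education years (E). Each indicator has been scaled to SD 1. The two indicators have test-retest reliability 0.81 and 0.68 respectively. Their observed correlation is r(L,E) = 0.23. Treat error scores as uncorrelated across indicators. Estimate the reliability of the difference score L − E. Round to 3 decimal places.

0.669

Var(L−E) = 1 + 1 − 2·0.23 = 2 − 0.46 = 1.54.
With uncorrelated errors the cross-covariances are all true-score covariance, so they carry over unchanged; only the diagonal terms shrink to ρᵢσᵢ².
True-score variance = [0.81 + 0.68] − 0.46 = 1.49 − 0.46 = 1.03.
Reliability = 1.03 / 1.54 = 0.669.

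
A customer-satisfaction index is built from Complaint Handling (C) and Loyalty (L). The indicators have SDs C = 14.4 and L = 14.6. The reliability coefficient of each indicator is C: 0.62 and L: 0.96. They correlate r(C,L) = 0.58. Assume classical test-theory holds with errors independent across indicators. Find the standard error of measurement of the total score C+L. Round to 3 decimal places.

9.345

Var(total) = 420.52 + 243.878 = 664.398.
True-score variance = 333.197 + 243.878 = 577.075, so reliability = 0.8686.
Error variance = 664.398 − 577.075 = 87.3232; SEM = √87.3232 = 9.345.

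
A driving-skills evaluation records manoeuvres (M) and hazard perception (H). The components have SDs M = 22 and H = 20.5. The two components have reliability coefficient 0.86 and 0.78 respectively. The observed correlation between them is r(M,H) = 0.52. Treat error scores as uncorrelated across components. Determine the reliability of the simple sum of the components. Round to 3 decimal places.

Var(M+H) = 22² + 20.5² + 2·[22·20.5·0.52] = 904.25 + 469.04 = 1373.29.
With uncorrelated errors the cross-covariances are all true-score covariance, so they carry over unchanged; only the diagonal terms shrink to ρᵢσᵢ².
True-score variance = [22²·0.86 + 20.5²·0.78] + 469.04 = 744.035 + 469.04 = 1213.08.
Reliability = 1213.08 / 1373.29 = 0.883.

0.883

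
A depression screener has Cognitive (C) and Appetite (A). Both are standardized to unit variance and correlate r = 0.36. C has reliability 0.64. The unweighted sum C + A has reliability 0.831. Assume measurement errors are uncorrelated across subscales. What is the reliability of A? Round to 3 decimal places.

Var(C+A) = 2 + 2·0.36 = 2.720.
True-score variance = ρ_C + ρ_A + 2·0.36, so 0.831 = (0.64 + ρ_A + 0.72) / 2.720.
ρ_A = 0.831·2.720 − 0.64 − 0.72 = 0.900.

0.900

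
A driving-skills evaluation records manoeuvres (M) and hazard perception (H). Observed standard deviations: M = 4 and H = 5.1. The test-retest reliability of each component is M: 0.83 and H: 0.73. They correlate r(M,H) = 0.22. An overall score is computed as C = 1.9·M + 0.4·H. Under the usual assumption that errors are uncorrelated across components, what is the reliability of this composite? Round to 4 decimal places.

0.8408

Var(C) = 1.9²·4² + 0.4²·5.1² + 2·[0.76·4·5.1·0.22] = 61.9216 + 6.82176 = 68.7434.
With uncorrelated errors the cross-covariances are all true-score covariance, so they carry over unchanged; only the diagonal terms shrink to ρᵢσᵢ².
True-score variance = [1.9²·4²·0.83 + 0.4²·5.1²·0.73] + 6.82176 = 50.9788 + 6.82176 = 57.8005.
Reliability = 57.8005 / 68.7434 = 0.8408.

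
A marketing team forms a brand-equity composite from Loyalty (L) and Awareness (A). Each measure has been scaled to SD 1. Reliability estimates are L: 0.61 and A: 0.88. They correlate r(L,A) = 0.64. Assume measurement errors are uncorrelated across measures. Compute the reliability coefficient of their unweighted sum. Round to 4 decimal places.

Var(L+A) = 2 + 2·[0.64] = 2 + 1.28 = 3.28.
Because errors are independent across components, Cov(Tᵢ,Tⱼ) = Cov(Xᵢ,Xⱼ); the off-diagonal part of the true-score variance is the same as above.
True-score variance = [0.61 + 0.88] + 1.28 = 1.49 + 1.28 = 2.77.
Reliability = 2.77 / 3.28 = 0.8445.

0.8445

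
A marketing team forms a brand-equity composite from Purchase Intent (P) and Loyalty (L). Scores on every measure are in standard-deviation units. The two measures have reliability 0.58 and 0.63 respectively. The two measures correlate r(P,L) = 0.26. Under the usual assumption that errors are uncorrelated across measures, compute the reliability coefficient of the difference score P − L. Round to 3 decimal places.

Var(P−L) = 1 + 1 − 2·0.26 = 2 − 0.52 = 1.48.
Under uncorrelated errors the observed covariances equal the true-score covariances, so only the own-variance terms attenuate.
True-score variance = [0.58 + 0.63] − 0.52 = 1.21 − 0.52 = 0.69.
Reliability = 0.69 / 1.48 = 0.466.

0.466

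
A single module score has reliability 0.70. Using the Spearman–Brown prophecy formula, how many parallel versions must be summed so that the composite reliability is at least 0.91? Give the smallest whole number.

5

k ≥ ρ*(1−ρ₁)/(ρ₁(1−ρ*)) = 0.91·0.30 / (0.70·0.09) = 4.333.
Smallest integer k = 5.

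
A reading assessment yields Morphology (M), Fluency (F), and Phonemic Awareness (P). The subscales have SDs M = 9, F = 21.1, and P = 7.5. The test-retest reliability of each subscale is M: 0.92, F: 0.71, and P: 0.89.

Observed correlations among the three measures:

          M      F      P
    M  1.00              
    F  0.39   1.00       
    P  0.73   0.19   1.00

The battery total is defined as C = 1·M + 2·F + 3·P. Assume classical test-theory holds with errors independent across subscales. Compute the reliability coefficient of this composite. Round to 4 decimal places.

0.8258

Var(C) = 9² + 2²·21.1² + 3²·7.5² + 2·[2·9·21.1·0.39 + 3·9·7.5·0.73 + 6·21.1·7.5·0.19] = 2368.09 + 952.704 = 3320.79.
Because errors are independent across components, Cov(Tᵢ,Tⱼ) = Cov(Xᵢ,Xⱼ); the off-diagonal part of the true-score variance is the same as above.
True-score variance = [9²·0.92 + 2²·21.1²·0.71 + 3²·7.5²·0.89] + 952.704 = 1789.48 + 952.704 = 2742.18.
Reliability = 2742.18 / 3320.79 = 0.8258.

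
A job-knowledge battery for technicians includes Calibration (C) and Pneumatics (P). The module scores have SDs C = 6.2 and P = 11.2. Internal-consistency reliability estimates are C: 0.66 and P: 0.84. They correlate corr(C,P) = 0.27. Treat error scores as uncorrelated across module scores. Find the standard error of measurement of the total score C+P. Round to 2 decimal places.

5.76

Var(total) = 163.88 + 37.4976 = 201.378.
True-score variance = 130.74 + 37.4976 = 168.238, so reliability = 0.8354.
Error variance = 201.378 − 168.238 = 33.14; SEM = √33.14 = 5.76.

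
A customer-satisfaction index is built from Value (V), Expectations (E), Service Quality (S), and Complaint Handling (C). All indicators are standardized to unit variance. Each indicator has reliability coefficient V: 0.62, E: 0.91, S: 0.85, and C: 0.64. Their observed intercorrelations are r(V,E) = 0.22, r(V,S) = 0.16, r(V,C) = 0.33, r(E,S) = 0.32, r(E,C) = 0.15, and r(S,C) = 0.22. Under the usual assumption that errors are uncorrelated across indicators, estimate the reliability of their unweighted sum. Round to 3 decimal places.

0.856

Var(V+E+S+C) = 4 + 2·[0.22 + 0.16 + 0.33 + 0.32 + 0.15 + 0.22] = 4 + 2.8 = 6.8.
Because errors are independent across components, Cov(Tᵢ,Tⱼ) = Cov(Xᵢ,Xⱼ); the off-diagonal part of the true-score variance is the same as above.
True-score variance = [0.62 + 0.91 + 0.85 + 0.64] + 2.8 = 3.02 + 2.8 = 5.82.
Reliability = 5.82 / 6.8 = 0.856.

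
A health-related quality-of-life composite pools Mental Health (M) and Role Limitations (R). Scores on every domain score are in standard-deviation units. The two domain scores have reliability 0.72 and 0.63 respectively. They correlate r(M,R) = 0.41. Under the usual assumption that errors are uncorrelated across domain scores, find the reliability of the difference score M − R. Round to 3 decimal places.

0.449

Var(M−R) = 1 + 1 − 2·0.41 = 2 − 0.82 = 1.18.
Under uncorrelated errors the observed covariances equal the true-score covariances, so only the own-variance terms attenuate.
True-score variance = [0.72 + 0.63] − 0.82 = 1.35 − 0.82 = 0.53.
Reliability = 0.53 / 1.18 = 0.449.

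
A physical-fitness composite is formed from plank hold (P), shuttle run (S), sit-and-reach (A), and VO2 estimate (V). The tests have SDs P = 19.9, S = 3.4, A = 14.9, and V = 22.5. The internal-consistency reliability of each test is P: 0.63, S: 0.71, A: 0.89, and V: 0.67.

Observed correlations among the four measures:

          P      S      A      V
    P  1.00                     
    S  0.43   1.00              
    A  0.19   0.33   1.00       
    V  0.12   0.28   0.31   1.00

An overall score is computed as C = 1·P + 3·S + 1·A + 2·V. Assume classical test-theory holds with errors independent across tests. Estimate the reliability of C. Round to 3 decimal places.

0.784

Var(C) = 19.9² + 3²·3.4² + 14.9² + 2²·22.5² + 2·[3·19.9·3.4·0.43 + 19.9·14.9·0.19 + 2·19.9·22.5·0.12 + 3·3.4·14.9·0.33 + 6·3.4·22.5·0.28 + 2·14.9·22.5·0.31] = 2747.06 + 1275.21 = 4022.27.
Because errors are independent across components, Cov(Tᵢ,Tⱼ) = Cov(Xᵢ,Xⱼ); the off-diagonal part of the true-score variance is the same as above.
True-score variance = [19.9²·0.63 + 3²·3.4²·0.71 + 14.9²·0.89 + 2²·22.5²·0.67] + 1275.21 = 1877.69 + 1275.21 = 3152.91.
Reliability = 3152.91 / 4022.27 = 0.784.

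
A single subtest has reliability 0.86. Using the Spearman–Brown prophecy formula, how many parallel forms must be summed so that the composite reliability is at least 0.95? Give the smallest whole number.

4

k ≥ ρ*(1−ρ₁)/(ρ₁(1−ρ*)) = 0.95·0.14 / (0.86·0.05) = 3.093.
Smallest integer k = 4.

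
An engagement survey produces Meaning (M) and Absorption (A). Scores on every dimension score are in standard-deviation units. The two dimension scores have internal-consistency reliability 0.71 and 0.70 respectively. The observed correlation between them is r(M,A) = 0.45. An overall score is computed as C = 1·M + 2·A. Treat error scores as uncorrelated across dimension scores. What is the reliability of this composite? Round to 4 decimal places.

0.7809

Var(C) = 1 + 2² + 2·[2·0.45] = 5 + 1.8 = 6.8.
Because errors are independent across components, Cov(Tᵢ,Tⱼ) = Cov(Xᵢ,Xⱼ); the off-diagonal part of the true-score variance is the same as above.
True-score variance = [0.71 + 2²·0.70] + 1.8 = 3.51 + 1.8 = 5.31.
Reliability = 5.31 / 6.8 = 0.7809.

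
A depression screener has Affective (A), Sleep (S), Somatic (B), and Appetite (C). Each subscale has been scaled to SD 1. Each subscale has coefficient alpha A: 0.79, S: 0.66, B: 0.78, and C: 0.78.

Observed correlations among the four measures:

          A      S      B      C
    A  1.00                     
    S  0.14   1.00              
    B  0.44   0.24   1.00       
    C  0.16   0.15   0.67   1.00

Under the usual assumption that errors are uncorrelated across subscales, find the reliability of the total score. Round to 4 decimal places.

Var(A+S+B+C) = 4 + 2·[0.14 + 0.44 + 0.16 + 0.24 + 0.15 + 0.67] = 4 + 3.6 = 7.6.
Under uncorrelated errors the observed covariances equal the true-score covariances, so only the own-variance terms attenuate.
True-score variance = [0.79 + 0.66 + 0.78 + 0.78] + 3.6 = 3.01 + 3.6 = 6.61.
Reliability = 6.61 / 7.6 = 0.8697.

0.8697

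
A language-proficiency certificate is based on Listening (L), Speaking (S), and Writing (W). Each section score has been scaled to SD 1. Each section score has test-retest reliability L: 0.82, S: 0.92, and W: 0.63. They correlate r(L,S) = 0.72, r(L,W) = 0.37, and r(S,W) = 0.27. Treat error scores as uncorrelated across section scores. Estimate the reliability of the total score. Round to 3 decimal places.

0.890

Var(L+S+W) = 3 + 2·[0.72 + 0.37 + 0.27] = 3 + 2.72 = 5.72.
Because errors are independent across components, Cov(Tᵢ,Tⱼ) = Cov(Xᵢ,Xⱼ); the off-diagonal part of the true-score variance is the same as above.
True-score variance = [0.82 + 0.92 + 0.63] + 2.72 = 2.37 + 2.72 = 5.09.
Reliability = 5.09 / 5.72 = 0.890.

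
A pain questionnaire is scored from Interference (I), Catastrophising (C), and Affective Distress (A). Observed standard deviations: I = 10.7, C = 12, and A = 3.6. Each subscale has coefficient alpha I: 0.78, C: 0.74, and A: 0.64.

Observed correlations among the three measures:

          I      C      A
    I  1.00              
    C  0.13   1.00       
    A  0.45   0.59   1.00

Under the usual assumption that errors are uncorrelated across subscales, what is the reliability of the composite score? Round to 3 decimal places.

0.828

Var(I+C+A) = 10.7² + 12² + 3.6² + 2·[10.7·12·0.13 + 10.7·3.6·0.45 + 12·3.6·0.59] = 271.45 + 119.028 = 390.478.
Because errors are independent across components, Cov(Tᵢ,Tⱼ) = Cov(Xᵢ,Xⱼ); the off-diagonal part of the true-score variance is the same as above.
True-score variance = [10.7²·0.78 + 12²·0.74 + 3.6²·0.64] + 119.028 = 204.157 + 119.028 = 323.185.
Reliability = 323.185 / 390.478 = 0.828.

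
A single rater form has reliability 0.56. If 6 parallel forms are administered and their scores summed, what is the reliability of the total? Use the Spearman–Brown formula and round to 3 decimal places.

0.884

ρ_k = kρ / (1 + (k−1)ρ) = 6·0.56 / (1 + 5·0.56) = 3.360 / 3.800 = 0.884.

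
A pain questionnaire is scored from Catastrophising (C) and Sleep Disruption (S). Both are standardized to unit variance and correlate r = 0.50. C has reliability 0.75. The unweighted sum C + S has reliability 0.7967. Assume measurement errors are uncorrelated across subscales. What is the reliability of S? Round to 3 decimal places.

0.640

Var(C+S) = 2 + 2·0.50 = 3.000.
True-score variance = ρ_C + ρ_S + 2·0.50, so 0.7967 = (0.75 + ρ_S + 1.00) / 3.000.
ρ_S = 0.7967·3.000 − 0.75 − 1.00 = 0.640.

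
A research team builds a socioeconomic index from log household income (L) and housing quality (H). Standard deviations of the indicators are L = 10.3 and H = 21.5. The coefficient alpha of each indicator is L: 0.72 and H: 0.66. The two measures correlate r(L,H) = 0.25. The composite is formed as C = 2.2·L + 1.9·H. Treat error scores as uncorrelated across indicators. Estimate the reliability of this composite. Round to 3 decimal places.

0.731

Var(C) = 2.2²·10.3² + 1.9²·21.5² + 2·[4.18·10.3·21.5·0.25] = 2182.2 + 462.831 = 2645.03.
Under uncorrelated errors the observed covariances equal the true-score covariances, so only the own-variance terms attenuate.
True-score variance = [2.2²·10.3²·0.72 + 1.9²·21.5²·0.66] + 462.831 = 1471.06 + 462.831 = 1933.89.
Reliability = 1933.89 / 2645.03 = 0.731.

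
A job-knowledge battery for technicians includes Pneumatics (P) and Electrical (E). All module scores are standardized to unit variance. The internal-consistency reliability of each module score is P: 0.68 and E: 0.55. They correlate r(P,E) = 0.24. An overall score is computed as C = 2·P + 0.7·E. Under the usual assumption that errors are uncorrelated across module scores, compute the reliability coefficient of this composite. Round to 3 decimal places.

Var(C) = 2² + 0.7² + 2·[1.4·0.24] = 4.49 + 0.672 = 5.162.
With uncorrelated errors the cross-covariances are all true-score covariance, so they carry over unchanged; only the diagonal terms shrink to ρᵢσᵢ².
True-score variance = [2²·0.68 + 0.7²·0.55] + 0.672 = 2.9895 + 0.672 = 3.6615.
Reliability = 3.6615 / 5.162 = 0.709.

0.709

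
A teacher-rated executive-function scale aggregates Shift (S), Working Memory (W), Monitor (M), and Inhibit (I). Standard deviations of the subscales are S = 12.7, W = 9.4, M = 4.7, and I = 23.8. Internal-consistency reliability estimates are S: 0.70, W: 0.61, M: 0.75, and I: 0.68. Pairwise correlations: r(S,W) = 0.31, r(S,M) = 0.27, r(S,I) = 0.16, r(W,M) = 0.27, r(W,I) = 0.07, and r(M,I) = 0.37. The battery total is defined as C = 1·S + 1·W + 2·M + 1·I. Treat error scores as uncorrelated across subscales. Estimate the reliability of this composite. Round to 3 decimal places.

0.793

Var(C) = 12.7² + 9.4² + 2²·4.7² + 23.8² + 2·[12.7·9.4·0.31 + 2·12.7·4.7·0.27 + 12.7·23.8·0.16 + 2·9.4·4.7·0.27 + 9.4·23.8·0.07 + 2·4.7·23.8·0.37] = 904.45 + 479.792 = 1384.24.
With uncorrelated errors the cross-covariances are all true-score covariance, so they carry over unchanged; only the diagonal terms shrink to ρᵢσᵢ².
True-score variance = [12.7²·0.70 + 9.4²·0.61 + 2²·4.7²·0.75 + 23.8²·0.68] + 479.792 = 618.252 + 479.792 = 1098.04.
Reliability = 1098.04 / 1384.24 = 0.793.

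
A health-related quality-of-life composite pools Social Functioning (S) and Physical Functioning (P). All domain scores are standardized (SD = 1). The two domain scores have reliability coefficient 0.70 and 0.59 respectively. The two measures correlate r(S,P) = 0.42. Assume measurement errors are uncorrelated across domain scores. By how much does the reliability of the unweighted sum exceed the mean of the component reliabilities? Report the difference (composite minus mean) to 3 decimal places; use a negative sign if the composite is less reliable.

Var(sum) = 2 + 0.84 = 2.84; true-score variance = 1.29 + 0.84 = 2.13; composite reliability = 0.7500.
Mean component reliability = 0.6450.
Difference = 0.7500 − 0.6450 = 0.105.

0.105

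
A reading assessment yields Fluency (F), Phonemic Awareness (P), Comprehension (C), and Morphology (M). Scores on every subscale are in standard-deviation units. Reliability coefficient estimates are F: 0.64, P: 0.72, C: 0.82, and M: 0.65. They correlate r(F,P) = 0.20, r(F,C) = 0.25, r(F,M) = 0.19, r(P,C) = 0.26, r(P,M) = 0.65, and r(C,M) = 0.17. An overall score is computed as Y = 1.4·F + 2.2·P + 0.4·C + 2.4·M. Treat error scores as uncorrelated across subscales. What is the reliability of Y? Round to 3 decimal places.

Var(Y) = 1.4² + 2.2² + 0.4² + 2.4² + 2·[3.08·0.20 + 0.56·0.25 + 3.36·0.19 + 0.88·0.26 + 5.28·0.65 + 0.96·0.17] = 12.72 + 10.4368 = 23.1568.
Because errors are independent across components, Cov(Tᵢ,Tⱼ) = Cov(Xᵢ,Xⱼ); the off-diagonal part of the true-score variance is the same as above.
True-score variance = [1.4²·0.64 + 2.2²·0.72 + 0.4²·0.82 + 2.4²·0.65] + 10.4368 = 8.6144 + 10.4368 = 19.0512.
Reliability = 19.0512 / 23.1568 = 0.823.

0.823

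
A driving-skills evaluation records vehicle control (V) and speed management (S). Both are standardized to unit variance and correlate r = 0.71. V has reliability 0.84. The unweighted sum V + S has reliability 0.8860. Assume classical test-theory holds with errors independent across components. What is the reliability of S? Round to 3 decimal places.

0.770

Var(V+S) = 2 + 2·0.71 = 3.420.
True-score variance = ρ_V + ρ_S + 2·0.71, so 0.8860 = (0.84 + ρ_S + 1.42) / 3.420.
ρ_S = 0.8860·3.420 − 0.84 − 1.42 = 0.770.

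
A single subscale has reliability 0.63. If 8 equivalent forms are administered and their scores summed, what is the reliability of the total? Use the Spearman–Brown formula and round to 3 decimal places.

0.932

ρ_k = kρ / (1 + (k−1)ρ) = 8·0.63 / (1 + 7·0.63) = 5.040 / 5.410 = 0.932.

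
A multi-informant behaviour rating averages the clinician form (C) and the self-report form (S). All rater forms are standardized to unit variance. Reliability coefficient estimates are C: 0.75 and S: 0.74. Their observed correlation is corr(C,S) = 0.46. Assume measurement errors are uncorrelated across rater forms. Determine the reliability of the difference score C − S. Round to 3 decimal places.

0.528

Var(C−S) = 1 + 1 − 2·0.46 = 2 − 0.92 = 1.08.
Under uncorrelated errors the observed covariances equal the true-score covariances, so only the own-variance terms attenuate.
True-score variance = [0.75 + 0.74] − 0.92 = 1.49 − 0.92 = 0.57.
Reliability = 0.57 / 1.08 = 0.528.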